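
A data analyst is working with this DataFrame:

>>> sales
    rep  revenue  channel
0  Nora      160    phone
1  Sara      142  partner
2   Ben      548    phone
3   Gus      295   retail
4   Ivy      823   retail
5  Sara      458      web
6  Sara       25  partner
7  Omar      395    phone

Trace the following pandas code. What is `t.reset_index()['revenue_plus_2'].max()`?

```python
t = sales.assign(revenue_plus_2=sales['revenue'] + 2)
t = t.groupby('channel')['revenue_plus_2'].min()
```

460

add column revenue_plus_2 = sales['revenue'] + 2:
    rep  revenue  channel  revenue_plus_2
0  Nora      160    phone             162
1  Sara      142  partner             144
2   Ben      548    phone             550
3   Gus      295   retail             297
4   Ivy      823   retail             825
5  Sara      458      web             460
6  Sara       25  partner              27
7  Omar      395    phone             397
group by channel, min of revenue_plus_2:
channel
partner     27
phone      162
retail     297
web        460
Name: revenue_plus_2, dtype: int64
reset_index():
   channel  revenue_plus_2
0  partner              27
1    phone             162
2   retail             297
3      web             460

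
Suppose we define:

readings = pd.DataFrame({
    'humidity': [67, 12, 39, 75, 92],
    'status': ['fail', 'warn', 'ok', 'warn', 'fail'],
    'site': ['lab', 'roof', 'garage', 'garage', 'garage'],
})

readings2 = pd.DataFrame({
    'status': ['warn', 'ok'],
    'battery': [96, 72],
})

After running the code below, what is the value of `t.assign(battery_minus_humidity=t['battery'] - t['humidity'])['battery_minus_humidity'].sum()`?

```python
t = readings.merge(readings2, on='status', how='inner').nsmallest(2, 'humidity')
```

117

merge on 'status' (how='inner') → 3 rows:
   humidity status    site  battery
0        12   warn    roof       96
1        39     ok  garage       72
2        75   warn  garage       96
take 2 rows with smallest humidity:
   humidity status    site  battery
0        12   warn    roof       96
1        39     ok  garage       72
add column battery_minus_humidity = t['battery'] - t['humidity']:
   humidity status    site  battery  battery_minus_humidity
0        12   warn    roof       96                      84
1        39     ok  garage       72                      33
Reading off the sum of column 'battery_minus_humidity', we get 117.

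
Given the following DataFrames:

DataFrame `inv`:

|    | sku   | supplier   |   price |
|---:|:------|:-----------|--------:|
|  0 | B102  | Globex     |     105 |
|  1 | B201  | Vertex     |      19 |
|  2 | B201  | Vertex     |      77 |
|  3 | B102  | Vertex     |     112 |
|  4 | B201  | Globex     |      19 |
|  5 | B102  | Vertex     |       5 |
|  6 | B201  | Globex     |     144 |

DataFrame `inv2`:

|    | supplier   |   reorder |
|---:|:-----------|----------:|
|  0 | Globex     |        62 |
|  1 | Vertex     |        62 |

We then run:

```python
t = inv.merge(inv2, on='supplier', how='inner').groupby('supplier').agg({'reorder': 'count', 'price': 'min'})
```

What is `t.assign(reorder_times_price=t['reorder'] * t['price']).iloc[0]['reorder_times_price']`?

merge on 'supplier' (how='inner') → 7 rows:
    sku supplier  price  reorder
0  B102   Globex    105       62
1  B201   Vertex     19       62
2  B201   Vertex     77       62
3  B102   Vertex    112       62
4  B201   Globex     19       62
5  B102   Vertex      5       62
6  B201   Globex    144       62
group by supplier: count(reorder), min(price):
          reorder  price
supplier                
Globex          3     19
Vertex          4      5
add column reorder_times_price = t['reorder'] * t['price']:
          reorder  price  reorder_times_price
supplier                                     
Globex          3     19                   57
Vertex          4      5                   20
The value at position 0, column 'reorder_times_price' is 57.

57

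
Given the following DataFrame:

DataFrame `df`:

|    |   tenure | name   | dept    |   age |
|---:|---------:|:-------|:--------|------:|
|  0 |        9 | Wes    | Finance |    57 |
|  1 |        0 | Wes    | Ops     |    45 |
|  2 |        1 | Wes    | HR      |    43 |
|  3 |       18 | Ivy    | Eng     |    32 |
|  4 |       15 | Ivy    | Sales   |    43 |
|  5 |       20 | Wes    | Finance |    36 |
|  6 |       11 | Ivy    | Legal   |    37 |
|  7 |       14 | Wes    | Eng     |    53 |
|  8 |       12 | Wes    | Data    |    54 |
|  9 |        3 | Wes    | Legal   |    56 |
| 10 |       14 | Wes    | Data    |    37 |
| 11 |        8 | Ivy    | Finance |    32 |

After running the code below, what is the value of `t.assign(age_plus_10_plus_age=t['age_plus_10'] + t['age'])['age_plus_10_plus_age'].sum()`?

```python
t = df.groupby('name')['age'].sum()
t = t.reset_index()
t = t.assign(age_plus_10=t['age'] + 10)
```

group by name, sum of age:
name
Ivy    144
Wes    381
Name: age, dtype: int64
reset_index():
  name  age
0  Ivy  144
1  Wes  381
add column age_plus_10 = t['age'] + 10:
  name  age  age_plus_10
0  Ivy  144          154
1  Wes  381          391
add column age_plus_10_plus_age = t['age_plus_10'] + t['age']:
  name  age  age_plus_10  age_plus_10_plus_age
0  Ivy  144          154                   298
1  Wes  381          391                   772
Hence 1070.

1070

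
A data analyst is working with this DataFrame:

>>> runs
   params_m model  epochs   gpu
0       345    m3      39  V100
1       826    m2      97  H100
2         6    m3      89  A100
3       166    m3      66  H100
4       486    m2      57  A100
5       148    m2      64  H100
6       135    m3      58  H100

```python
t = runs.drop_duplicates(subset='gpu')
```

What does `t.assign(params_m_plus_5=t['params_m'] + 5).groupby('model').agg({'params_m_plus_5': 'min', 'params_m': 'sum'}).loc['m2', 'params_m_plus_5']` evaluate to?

831

drop duplicate gpu (keep=first):
   params_m model  epochs   gpu
0       345    m3      39  V100
1       826    m2      97  H100
2         6    m3      89  A100
add column params_m_plus_5 = t['params_m'] + 5:
   params_m model  epochs   gpu  params_m_plus_5
0       345    m3      39  V100              350
1       826    m2      97  H100              831
2         6    m3      89  A100               11
group by model: min(params_m_plus_5), sum(params_m):
       params_m_plus_5  params_m
model                           
m2                 831       826
m3                  11       351
Hence 831.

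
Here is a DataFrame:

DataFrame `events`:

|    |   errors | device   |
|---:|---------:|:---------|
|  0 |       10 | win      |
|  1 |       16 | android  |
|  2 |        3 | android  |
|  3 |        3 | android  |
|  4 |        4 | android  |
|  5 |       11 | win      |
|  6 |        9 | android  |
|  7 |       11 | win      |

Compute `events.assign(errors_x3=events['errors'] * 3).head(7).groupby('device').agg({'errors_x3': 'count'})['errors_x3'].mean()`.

3.5

add column errors_x3 = events['errors'] * 3:
   errors   device  errors_x3
0      10      win         30
1      16  android         48
2       3  android          9
3       3  android          9
4       4  android         12
5      11      win         33
6       9  android         27
7      11      win         33
take first 7 rows:
   errors   device  errors_x3
0      10      win         30
1      16  android         48
2       3  android          9
3       3  android          9
4       4  android         12
5      11      win         33
6       9  android         27
group by device, count of errors_x3:
         errors_x3
device            
android          5
win              2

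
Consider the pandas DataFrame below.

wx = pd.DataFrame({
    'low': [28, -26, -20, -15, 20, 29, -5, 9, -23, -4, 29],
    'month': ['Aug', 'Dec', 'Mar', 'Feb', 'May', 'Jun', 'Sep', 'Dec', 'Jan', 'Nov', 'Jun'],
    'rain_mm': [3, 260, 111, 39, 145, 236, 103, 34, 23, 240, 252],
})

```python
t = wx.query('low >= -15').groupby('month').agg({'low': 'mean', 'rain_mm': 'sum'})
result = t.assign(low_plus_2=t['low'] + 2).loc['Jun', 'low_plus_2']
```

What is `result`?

filter rows where low >= -15:
    low month  rain_mm
0    28   Aug        3
3   -15   Feb       39
4    20   May      145
5    29   Jun      236
6    -5   Sep      103
7     9   Dec       34
9    -4   Nov      240
10   29   Jun      252
group by month: mean(low), sum(rain_mm):
        low  rain_mm
month               
Aug    28.0        3
Dec     9.0       34
Feb   -15.0       39
Jun    29.0      488
May    20.0      145
Nov    -4.0      240
Sep    -5.0      103
add column low_plus_2 = t['low'] + 2:
        low  rain_mm  low_plus_2
month                           
Aug    28.0        3        30.0
Dec     9.0       34        11.0
Feb   -15.0       39       -13.0
Jun    29.0      488        31.0
May    20.0      145        22.0
Nov    -4.0      240        -2.0
Sep    -5.0      103        -3.0

31.0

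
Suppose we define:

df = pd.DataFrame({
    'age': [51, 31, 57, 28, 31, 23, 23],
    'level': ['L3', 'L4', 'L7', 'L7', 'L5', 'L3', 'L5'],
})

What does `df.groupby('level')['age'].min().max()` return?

group by level, min of age:
level
L3    23
L4    31
L5    23
L7    28
Name: age, dtype: int64
The max of the resulting series is 31.

31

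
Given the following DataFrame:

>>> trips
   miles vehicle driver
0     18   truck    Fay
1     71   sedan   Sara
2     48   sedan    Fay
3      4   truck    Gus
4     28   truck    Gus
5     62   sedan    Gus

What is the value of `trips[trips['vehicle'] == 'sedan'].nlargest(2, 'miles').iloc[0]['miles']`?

filter rows where vehicle == 'sedan':
   miles vehicle driver
1     71   sedan   Sara
2     48   sedan    Fay
5     62   sedan    Gus
take 2 rows with largest miles:
   miles vehicle driver
1     71   sedan   Sara
5     62   sedan    Gus
Taking the value at position 0, column 'miles' gives 71.

71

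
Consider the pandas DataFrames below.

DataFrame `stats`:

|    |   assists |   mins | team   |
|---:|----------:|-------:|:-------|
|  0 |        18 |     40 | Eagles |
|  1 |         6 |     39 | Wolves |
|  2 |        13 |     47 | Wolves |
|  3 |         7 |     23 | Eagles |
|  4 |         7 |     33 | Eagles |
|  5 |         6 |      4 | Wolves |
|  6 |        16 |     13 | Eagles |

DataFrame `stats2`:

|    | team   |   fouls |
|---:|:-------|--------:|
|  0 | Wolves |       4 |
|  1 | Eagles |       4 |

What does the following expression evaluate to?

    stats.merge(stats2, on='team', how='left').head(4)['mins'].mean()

37.25

merge on 'team' (how='left') → 7 rows:
   assists  mins    team  fouls
0       18    40  Eagles      4
1        6    39  Wolves      4
2       13    47  Wolves      4
3        7    23  Eagles      4
4        7    33  Eagles      4
5        6     4  Wolves      4
6       16    13  Eagles      4
take first 4 rows:
   assists  mins    team  fouls
0       18    40  Eagles      4
1        6    39  Wolves      4
2       13    47  Wolves      4
3        7    23  Eagles      4
Hence 37.25.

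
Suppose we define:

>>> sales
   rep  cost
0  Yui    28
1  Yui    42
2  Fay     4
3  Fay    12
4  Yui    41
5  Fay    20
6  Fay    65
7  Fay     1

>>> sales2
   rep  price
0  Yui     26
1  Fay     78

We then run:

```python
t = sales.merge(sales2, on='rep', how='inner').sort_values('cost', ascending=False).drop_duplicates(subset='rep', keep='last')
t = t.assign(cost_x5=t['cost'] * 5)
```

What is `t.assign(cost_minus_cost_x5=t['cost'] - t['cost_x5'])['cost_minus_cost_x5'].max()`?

-4

merge on 'rep' (how='inner') → 8 rows:
   rep  cost  price
0  Yui    28     26
1  Yui    42     26
2  Fay     4     78
3  Fay    12     78
4  Yui    41     26
5  Fay    20     78
6  Fay    65     78
7  Fay     1     78
sort by cost descending:
   rep  cost  price
6  Fay    65     78
1  Yui    42     26
4  Yui    41     26
0  Yui    28     26
5  Fay    20     78
3  Fay    12     78
2  Fay     4     78
7  Fay     1     78
drop duplicate rep (keep=last):
   rep  cost  price
0  Yui    28     26
7  Fay     1     78
add column cost_x5 = t['cost'] * 5:
   rep  cost  price  cost_x5
0  Yui    28     26      140
7  Fay     1     78        5
add column cost_minus_cost_x5 = t['cost'] - t['cost_x5']:
   rep  cost  price  cost_x5  cost_minus_cost_x5
0  Yui    28     26      140                -112
7  Fay     1     78        5                  -4
Then the max of column 'cost_minus_cost_x5': -4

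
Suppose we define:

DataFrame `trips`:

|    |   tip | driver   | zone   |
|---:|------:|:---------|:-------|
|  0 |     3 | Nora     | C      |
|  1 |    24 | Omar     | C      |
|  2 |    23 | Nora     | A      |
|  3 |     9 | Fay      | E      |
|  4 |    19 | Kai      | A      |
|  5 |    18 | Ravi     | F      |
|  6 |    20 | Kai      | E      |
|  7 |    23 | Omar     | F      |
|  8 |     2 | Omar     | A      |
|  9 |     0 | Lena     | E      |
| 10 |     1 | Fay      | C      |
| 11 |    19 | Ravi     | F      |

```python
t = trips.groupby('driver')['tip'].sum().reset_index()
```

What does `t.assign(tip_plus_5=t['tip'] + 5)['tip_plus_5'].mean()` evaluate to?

group by driver, sum of tip:
driver
Fay     10
Kai     39
Lena     0
Nora    26
Omar    49
Ravi    37
Name: tip, dtype: int64
reset_index():
  driver  tip
0    Fay   10
1    Kai   39
2   Lena    0
3   Nora   26
4   Omar   49
5   Ravi   37
add column tip_plus_5 = t['tip'] + 5:
  driver  tip  tip_plus_5
0    Fay   10          15
1    Kai   39          44
2   Lena    0           5
3   Nora   26          31
4   Omar   49          54
5   Ravi   37          42
mean of column 'tip_plus_5' → 31.8333333333

31.8333333333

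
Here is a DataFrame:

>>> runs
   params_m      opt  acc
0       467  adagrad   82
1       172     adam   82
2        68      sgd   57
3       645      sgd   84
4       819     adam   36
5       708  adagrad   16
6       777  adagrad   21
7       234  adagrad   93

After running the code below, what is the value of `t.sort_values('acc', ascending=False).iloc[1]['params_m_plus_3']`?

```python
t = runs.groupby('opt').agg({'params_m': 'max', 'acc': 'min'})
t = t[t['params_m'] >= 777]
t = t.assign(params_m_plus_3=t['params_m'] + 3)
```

780

group by opt: max(params_m), min(acc):
         params_m  acc
opt                   
adagrad       777   16
adam          819   36
sgd           645   57
filter rows where params_m >= 777:
         params_m  acc
opt                   
adagrad       777   16
adam          819   36
add column params_m_plus_3 = t['params_m'] + 3:
         params_m  acc  params_m_plus_3
opt                                    
adagrad       777   16              780
adam          819   36              822
sort by acc descending:
         params_m  acc  params_m_plus_3
opt                                    
adam          819   36              822
adagrad       777   16              780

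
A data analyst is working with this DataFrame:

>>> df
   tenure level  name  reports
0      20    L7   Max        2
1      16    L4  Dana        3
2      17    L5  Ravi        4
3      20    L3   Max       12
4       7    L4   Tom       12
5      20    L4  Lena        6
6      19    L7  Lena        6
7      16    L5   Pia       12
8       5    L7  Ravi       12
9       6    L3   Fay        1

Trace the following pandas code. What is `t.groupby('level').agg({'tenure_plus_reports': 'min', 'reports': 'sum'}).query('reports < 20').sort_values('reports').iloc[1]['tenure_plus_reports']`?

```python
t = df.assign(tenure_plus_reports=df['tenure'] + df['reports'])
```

21

add column tenure_plus_reports = df['tenure'] + df['reports']:
   tenure level  name  reports  tenure_plus_reports
0      20    L7   Max        2                   22
1      16    L4  Dana        3                   19
2      17    L5  Ravi        4                   21
3      20    L3   Max       12                   32
4       7    L4   Tom       12                   19
5      20    L4  Lena        6                   26
6      19    L7  Lena        6                   25
7      16    L5   Pia       12                   28
8       5    L7  Ravi       12                   17
9       6    L3   Fay        1                    7
group by level: min(tenure_plus_reports), sum(reports):
       tenure_plus_reports  reports
level                              
L3                       7       13
L4                      19       21
L5                      21       16
L7                      17       20
filter rows where reports < 20:
       tenure_plus_reports  reports
level                              
L3                       7       13
L5                      21       16
sort by reports:
       tenure_plus_reports  reports
level                              
L3                       7       13
L5                      21       16
Hence 21.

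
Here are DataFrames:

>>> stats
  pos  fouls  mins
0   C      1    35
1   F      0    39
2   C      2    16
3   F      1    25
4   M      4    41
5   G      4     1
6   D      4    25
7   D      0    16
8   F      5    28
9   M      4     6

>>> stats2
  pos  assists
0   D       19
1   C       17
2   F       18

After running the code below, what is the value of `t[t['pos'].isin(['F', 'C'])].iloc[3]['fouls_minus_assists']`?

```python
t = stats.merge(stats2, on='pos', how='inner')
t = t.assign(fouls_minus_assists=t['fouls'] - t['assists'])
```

merge on 'pos' (how='inner') → 7 rows:
  pos  fouls  mins  assists
0   C      1    35       17
1   F      0    39       18
2   C      2    16       17
3   F      1    25       18
4   D      4    25       19
5   D      0    16       19
6   F      5    28       18
add column fouls_minus_assists = t['fouls'] - t['assists']:
  pos  fouls  mins  assists  fouls_minus_assists
0   C      1    35       17                  -16
1   F      0    39       18                  -18
2   C      2    16       17                  -15
3   F      1    25       18                  -17
4   D      4    25       19                  -15
5   D      0    16       19                  -19
6   F      5    28       18                  -13
filter rows where pos in ['F', 'C']:
  pos  fouls  mins  assists  fouls_minus_assists
0   C      1    35       17                  -16
1   F      0    39       18                  -18
2   C      2    16       17                  -15
3   F      1    25       18                  -17
6   F      5    28       18                  -13
Then the value at position 3, column 'fouls_minus_assists': -17

-17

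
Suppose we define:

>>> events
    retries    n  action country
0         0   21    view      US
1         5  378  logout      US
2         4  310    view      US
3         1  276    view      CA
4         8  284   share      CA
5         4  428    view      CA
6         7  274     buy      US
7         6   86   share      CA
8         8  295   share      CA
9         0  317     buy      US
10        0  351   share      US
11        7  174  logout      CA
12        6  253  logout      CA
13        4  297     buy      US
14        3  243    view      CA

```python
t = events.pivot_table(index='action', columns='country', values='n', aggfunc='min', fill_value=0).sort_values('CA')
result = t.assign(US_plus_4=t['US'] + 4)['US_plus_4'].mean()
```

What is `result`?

pivot: rows=action, cols=country, min(n):
country   CA   US
action           
buy        0  274
logout   174  378
share     86  351
view     243   21
sort by CA:
country   CA   US
action           
buy        0  274
share     86  351
logout   174  378
view     243   21
add column US_plus_4 = t['US'] + 4:
country   CA   US  US_plus_4
action                      
buy        0  274        278
share     86  351        355
logout   174  378        382
view     243   21         25
The mean of column 'US_plus_4' is 260.0.

260.0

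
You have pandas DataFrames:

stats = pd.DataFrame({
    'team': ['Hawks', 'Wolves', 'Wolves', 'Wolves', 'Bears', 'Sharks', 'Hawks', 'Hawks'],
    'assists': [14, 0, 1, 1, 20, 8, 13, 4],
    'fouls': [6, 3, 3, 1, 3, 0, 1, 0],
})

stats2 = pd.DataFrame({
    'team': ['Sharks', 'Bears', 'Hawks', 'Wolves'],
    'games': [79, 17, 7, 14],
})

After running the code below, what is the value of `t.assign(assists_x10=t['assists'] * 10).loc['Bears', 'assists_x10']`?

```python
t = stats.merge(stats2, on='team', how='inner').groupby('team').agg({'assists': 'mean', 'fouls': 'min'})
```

merge on 'team' (how='inner') → 8 rows:
     team  assists  fouls  games
0   Hawks       14      6      7
1  Wolves        0      3     14
2  Wolves        1      3     14
3  Wolves        1      1     14
4   Bears       20      3     17
5  Sharks        8      0     79
6   Hawks       13      1      7
7   Hawks        4      0      7
group by team: mean(assists), min(fouls):
          assists  fouls
team                    
Bears   20.000000      3
Hawks   10.333333      0
Sharks   8.000000      0
Wolves   0.666667      1
add column assists_x10 = t['assists'] * 10:
          assists  fouls  assists_x10
team                                 
Bears   20.000000      3   200.000000
Hawks   10.333333      0   103.333333
Sharks   8.000000      0    80.000000
Wolves   0.666667      1     6.666667
Taking the value at row 'Bears', column 'assists_x10' gives 200.0.

200.0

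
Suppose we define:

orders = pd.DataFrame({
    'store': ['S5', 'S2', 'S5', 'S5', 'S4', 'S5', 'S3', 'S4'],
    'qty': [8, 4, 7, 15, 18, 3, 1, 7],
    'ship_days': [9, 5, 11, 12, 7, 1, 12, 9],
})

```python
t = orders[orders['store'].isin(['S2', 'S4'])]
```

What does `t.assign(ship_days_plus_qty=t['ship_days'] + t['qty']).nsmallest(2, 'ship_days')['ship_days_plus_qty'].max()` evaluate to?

25

filter rows where store in ['S2', 'S4']:
  store  qty  ship_days
1    S2    4          5
4    S4   18          7
7    S4    7          9
add column ship_days_plus_qty = t['ship_days'] + t['qty']:
  store  qty  ship_days  ship_days_plus_qty
1    S2    4          5                   9
4    S4   18          7                  25
7    S4    7          9                  16
take 2 rows with smallest ship_days:
  store  qty  ship_days  ship_days_plus_qty
1    S2    4          5                   9
4    S4   18          7                  25
So max() = 25.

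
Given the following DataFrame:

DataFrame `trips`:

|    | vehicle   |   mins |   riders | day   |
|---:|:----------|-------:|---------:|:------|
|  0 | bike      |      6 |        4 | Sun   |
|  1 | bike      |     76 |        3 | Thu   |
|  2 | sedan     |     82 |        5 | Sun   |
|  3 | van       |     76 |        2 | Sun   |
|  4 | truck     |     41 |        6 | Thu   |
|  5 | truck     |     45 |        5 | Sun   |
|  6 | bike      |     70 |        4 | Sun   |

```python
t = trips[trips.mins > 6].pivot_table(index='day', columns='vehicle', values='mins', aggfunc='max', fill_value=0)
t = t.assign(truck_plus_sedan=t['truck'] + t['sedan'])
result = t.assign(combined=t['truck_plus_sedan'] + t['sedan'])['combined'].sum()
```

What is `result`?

250

filter rows where mins > 6:
  vehicle  mins  riders  day
1    bike    76       3  Thu
2   sedan    82       5  Sun
3     van    76       2  Sun
4   truck    41       6  Thu
5   truck    45       5  Sun
6    bike    70       4  Sun
pivot: rows=day, cols=vehicle, max(mins):
vehicle  bike  sedan  truck  van
day                             
Sun        70     82     45   76
Thu        76      0     41    0
add column truck_plus_sedan = t['truck'] + t['sedan']:
vehicle  bike  sedan  truck  van  truck_plus_sedan
day                                               
Sun        70     82     45   76               127
Thu        76      0     41    0                41
add column combined = t['truck_plus_sedan'] + t['sedan']:
vehicle  bike  sedan  truck  van  truck_plus_sedan  combined
day                                                         
Sun        70     82     45   76               127       209
Thu        76      0     41    0                41        41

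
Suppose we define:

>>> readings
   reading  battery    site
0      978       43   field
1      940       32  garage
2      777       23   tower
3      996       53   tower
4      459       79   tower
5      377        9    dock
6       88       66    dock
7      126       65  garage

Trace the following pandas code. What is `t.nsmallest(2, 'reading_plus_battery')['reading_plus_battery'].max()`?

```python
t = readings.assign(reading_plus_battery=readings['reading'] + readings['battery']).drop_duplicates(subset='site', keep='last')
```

add column reading_plus_battery = readings['reading'] + readings['battery']:
   reading  battery    site  reading_plus_battery
0      978       43   field                  1021
1      940       32  garage                   972
2      777       23   tower                   800
3      996       53   tower                  1049
4      459       79   tower                   538
5      377        9    dock                   386
6       88       66    dock                   154
7      126       65  garage                   191
drop duplicate site (keep=last):
   reading  battery    site  reading_plus_battery
0      978       43   field                  1021
4      459       79   tower                   538
6       88       66    dock                   154
7      126       65  garage                   191
take 2 rows with smallest reading_plus_battery:
   reading  battery    site  reading_plus_battery
6       88       66    dock                   154
7      126       65  garage                   191
Hence 191.

191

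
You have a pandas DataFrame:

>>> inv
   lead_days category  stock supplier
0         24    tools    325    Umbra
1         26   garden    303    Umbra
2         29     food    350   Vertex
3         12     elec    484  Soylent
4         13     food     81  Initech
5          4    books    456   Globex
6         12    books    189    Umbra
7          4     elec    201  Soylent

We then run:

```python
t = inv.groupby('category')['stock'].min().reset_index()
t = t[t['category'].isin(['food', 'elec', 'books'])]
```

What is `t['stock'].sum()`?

group by category, min of stock:
category
books     189
elec      201
food       81
garden    303
tools     325
Name: stock, dtype: int64
reset_index():
  category  stock
0    books    189
1     elec    201
2     food     81
3   garden    303
4    tools    325
filter rows where category in ['food', 'elec', 'books']:
  category  stock
0    books    189
1     elec    201
2     food     81
Reading off the sum of column 'stock', we get 471.

471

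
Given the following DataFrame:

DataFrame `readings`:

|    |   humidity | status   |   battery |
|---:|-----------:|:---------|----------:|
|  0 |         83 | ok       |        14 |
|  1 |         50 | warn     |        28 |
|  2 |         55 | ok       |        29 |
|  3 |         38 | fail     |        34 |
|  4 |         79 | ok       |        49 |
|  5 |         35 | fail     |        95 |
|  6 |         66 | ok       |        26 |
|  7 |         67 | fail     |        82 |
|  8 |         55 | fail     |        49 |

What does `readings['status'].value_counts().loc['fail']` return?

4

value_counts of status:
status
ok      4
fail    4
warn    1
Name: count, dtype: int64
Then the value at index 'fail': 4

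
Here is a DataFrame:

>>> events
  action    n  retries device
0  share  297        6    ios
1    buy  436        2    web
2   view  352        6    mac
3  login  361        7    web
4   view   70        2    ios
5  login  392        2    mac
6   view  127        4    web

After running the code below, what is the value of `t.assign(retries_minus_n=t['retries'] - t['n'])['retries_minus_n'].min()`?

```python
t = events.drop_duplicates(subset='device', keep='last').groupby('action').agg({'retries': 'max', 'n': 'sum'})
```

drop duplicate device (keep=last):
  action    n  retries device
4   view   70        2    ios
5  login  392        2    mac
6   view  127        4    web
group by action: max(retries), sum(n):
        retries    n
action              
login         2  392
view          4  197
add column retries_minus_n = t['retries'] - t['n']:
        retries    n  retries_minus_n
action                               
login         2  392             -390
view          4  197             -193

-390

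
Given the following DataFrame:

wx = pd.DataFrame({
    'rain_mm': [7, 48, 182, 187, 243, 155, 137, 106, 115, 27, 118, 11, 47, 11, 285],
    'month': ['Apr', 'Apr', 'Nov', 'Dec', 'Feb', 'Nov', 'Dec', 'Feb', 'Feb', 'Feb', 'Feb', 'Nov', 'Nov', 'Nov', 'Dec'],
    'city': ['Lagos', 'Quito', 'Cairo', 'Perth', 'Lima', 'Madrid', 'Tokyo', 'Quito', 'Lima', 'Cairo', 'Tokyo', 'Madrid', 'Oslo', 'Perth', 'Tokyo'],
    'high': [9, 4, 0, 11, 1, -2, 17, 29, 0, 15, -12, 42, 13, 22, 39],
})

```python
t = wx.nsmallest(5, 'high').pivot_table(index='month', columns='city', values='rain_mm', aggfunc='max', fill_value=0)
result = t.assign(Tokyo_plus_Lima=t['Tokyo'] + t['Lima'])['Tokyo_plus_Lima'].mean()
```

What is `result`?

take 5 rows with smallest high:
    rain_mm month    city  high
10      118   Feb   Tokyo   -12
5       155   Nov  Madrid    -2
2       182   Nov   Cairo     0
8       115   Feb    Lima     0
4       243   Feb    Lima     1
pivot: rows=month, cols=city, max(rain_mm):
city   Cairo  Lima  Madrid  Tokyo
month                            
Feb        0   243       0    118
Nov      182     0     155      0
add column Tokyo_plus_Lima = t['Tokyo'] + t['Lima']:
city   Cairo  Lima  Madrid  Tokyo  Tokyo_plus_Lima
month                                             
Feb        0   243       0    118              361
Nov      182     0     155      0                0
Taking the mean of column 'Tokyo_plus_Lima' gives 180.5.

180.5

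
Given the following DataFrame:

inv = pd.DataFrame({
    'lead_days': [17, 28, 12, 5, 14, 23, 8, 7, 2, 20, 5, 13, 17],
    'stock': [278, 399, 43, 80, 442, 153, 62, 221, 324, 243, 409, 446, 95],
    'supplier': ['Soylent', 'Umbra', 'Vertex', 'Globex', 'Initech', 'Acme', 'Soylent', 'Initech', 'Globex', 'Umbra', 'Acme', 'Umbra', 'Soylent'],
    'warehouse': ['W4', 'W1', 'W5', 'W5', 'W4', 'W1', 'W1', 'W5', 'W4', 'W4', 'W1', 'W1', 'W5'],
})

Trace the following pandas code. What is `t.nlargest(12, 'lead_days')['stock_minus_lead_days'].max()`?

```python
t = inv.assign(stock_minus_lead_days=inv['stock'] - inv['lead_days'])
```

add column stock_minus_lead_days = inv['stock'] - inv['lead_days']:
    lead_days  stock supplier warehouse  stock_minus_lead_days
0          17    278  Soylent        W4                    261
1          28    399    Umbra        W1                    371
2          12     43   Vertex        W5                     31
3           5     80   Globex        W5                     75
4          14    442  Initech        W4                    428
5          23    153     Acme        W1                    130
6           8     62  Soylent        W1                     54
7           7    221  Initech        W5                    214
8           2    324   Globex        W4                    322
9          20    243    Umbra        W4                    223
10          5    409     Acme        W1                    404
11         13    446    Umbra        W1                    433
12         17     95  Soylent        W5                     78
take 12 rows with largest lead_days:
    lead_days  stock supplier warehouse  stock_minus_lead_days
1          28    399    Umbra        W1                    371
5          23    153     Acme        W1                    130
9          20    243    Umbra        W4                    223
0          17    278  Soylent        W4                    261
12         17     95  Soylent        W5                     78
4          14    442  Initech        W4                    428
11         13    446    Umbra        W1                    433
2          12     43   Vertex        W5                     31
6           8     62  Soylent        W1                     54
7           7    221  Initech        W5                    214
3           5     80   Globex        W5                     75
10          5    409     Acme        W1                    404
Hence 433.

433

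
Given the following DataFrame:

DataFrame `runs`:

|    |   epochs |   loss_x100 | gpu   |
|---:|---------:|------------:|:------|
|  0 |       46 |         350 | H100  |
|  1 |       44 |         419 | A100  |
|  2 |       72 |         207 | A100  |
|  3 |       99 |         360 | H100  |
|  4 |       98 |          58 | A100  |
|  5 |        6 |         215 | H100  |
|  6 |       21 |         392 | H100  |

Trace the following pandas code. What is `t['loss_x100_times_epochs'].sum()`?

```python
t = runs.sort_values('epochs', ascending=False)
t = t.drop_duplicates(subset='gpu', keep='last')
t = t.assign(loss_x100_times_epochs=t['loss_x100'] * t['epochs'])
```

sort by epochs descending:
   epochs  loss_x100   gpu
3      99        360  H100
4      98         58  A100
2      72        207  A100
0      46        350  H100
1      44        419  A100
6      21        392  H100
5       6        215  H100
drop duplicate gpu (keep=last):
   epochs  loss_x100   gpu
1      44        419  A100
5       6        215  H100
add column loss_x100_times_epochs = t['loss_x100'] * t['epochs']:
   epochs  loss_x100   gpu  loss_x100_times_epochs
1      44        419  A100                   18436
5       6        215  H100                    1290
Finally, sum of column 'loss_x100_times_epochs' = 19726.

19726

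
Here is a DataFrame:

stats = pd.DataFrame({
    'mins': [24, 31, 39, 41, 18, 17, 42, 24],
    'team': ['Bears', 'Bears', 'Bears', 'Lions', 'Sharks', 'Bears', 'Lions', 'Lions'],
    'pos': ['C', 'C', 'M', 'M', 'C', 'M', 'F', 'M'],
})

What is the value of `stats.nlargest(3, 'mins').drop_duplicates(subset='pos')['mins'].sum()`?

take 3 rows with largest mins:
   mins   team pos
6    42  Lions   F
3    41  Lions   M
2    39  Bears   M
drop duplicate pos (keep=first):
   mins   team pos
6    42  Lions   F
3    41  Lions   M

83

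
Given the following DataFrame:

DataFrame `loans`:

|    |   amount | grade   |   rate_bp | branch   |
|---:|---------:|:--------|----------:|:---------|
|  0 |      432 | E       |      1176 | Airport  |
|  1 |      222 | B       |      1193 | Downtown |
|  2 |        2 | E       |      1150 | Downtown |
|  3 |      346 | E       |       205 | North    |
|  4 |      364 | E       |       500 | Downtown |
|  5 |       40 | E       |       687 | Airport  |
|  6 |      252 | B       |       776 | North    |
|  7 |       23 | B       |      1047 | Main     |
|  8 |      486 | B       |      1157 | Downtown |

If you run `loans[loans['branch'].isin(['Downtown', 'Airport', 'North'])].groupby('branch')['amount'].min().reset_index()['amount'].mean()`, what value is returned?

filter rows where branch in ['Downtown', 'Airport', 'North']:
   amount grade  rate_bp    branch
0     432     E     1176   Airport
1     222     B     1193  Downtown
2       2     E     1150  Downtown
3     346     E      205     North
4     364     E      500  Downtown
5      40     E      687   Airport
6     252     B      776     North
8     486     B     1157  Downtown
group by branch, min of amount:
branch
Airport      40
Downtown      2
North       252
Name: amount, dtype: int64
reset_index():
     branch  amount
0   Airport      40
1  Downtown       2
2     North     252
The mean of column 'amount' is 98.0.

98.0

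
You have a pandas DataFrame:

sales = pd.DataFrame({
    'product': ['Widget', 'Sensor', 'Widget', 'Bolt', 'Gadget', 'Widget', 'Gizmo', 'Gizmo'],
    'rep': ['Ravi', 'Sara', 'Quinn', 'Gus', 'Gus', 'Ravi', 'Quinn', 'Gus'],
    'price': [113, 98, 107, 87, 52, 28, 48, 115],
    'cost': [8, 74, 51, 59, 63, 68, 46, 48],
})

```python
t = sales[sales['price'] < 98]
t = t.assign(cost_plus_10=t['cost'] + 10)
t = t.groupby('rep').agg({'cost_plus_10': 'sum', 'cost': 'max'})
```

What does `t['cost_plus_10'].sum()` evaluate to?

276

filter rows where price < 98:
  product    rep  price  cost
3    Bolt    Gus     87    59
4  Gadget    Gus     52    63
5  Widget   Ravi     28    68
6   Gizmo  Quinn     48    46
add column cost_plus_10 = t['cost'] + 10:
  product    rep  price  cost  cost_plus_10
3    Bolt    Gus     87    59            69
4  Gadget    Gus     52    63            73
5  Widget   Ravi     28    68            78
6   Gizmo  Quinn     48    46            56
group by rep: sum(cost_plus_10), max(cost):
       cost_plus_10  cost
rep                      
Gus             142    63
Quinn            56    46
Ravi             78    68
The sum of column 'cost_plus_10' is 276.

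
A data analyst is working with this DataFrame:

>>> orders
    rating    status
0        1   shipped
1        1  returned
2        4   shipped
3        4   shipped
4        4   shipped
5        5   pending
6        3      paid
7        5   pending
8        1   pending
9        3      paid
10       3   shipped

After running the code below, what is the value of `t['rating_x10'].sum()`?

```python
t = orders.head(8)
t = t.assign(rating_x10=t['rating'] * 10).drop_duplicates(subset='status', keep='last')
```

take first 8 rows:
   rating    status
0       1   shipped
1       1  returned
2       4   shipped
3       4   shipped
4       4   shipped
5       5   pending
6       3      paid
7       5   pending
add column rating_x10 = t['rating'] * 10:
   rating    status  rating_x10
0       1   shipped          10
1       1  returned          10
2       4   shipped          40
3       4   shipped          40
4       4   shipped          40
5       5   pending          50
6       3      paid          30
7       5   pending          50
drop duplicate status (keep=last):
   rating    status  rating_x10
1       1  returned          10
4       4   shipped          40
6       3      paid          30
7       5   pending          50
The sum of column 'rating_x10' is 130.

130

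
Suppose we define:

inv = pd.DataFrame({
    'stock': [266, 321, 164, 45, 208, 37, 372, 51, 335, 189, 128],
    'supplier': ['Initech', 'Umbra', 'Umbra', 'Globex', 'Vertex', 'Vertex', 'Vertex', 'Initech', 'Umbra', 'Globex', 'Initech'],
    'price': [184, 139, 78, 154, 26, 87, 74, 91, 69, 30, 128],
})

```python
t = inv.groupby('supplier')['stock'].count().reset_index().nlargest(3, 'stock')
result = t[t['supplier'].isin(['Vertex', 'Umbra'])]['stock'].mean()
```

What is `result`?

group by supplier, count of stock:
supplier
Globex     2
Initech    3
Umbra      3
Vertex     3
Name: stock, dtype: int64
reset_index():
  supplier  stock
0   Globex      2
1  Initech      3
2    Umbra      3
3   Vertex      3
take 3 rows with largest stock:
  supplier  stock
1  Initech      3
2    Umbra      3
3   Vertex      3
filter rows where supplier in ['Vertex', 'Umbra']:
  supplier  stock
2    Umbra      3
3   Vertex      3
The mean of column 'stock' is 3.0.

3.0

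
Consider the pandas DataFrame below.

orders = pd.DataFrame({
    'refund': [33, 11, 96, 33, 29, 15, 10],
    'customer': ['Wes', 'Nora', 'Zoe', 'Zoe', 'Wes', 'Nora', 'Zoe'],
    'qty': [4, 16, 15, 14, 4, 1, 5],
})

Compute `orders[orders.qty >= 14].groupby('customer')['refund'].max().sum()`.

107

filter rows where qty >= 14:
   refund customer  qty
1      11     Nora   16
2      96      Zoe   15
3      33      Zoe   14
group by customer, max of refund:
customer
Nora    11
Zoe     96
Name: refund, dtype: int64
Finally, sum of the resulting series = 107.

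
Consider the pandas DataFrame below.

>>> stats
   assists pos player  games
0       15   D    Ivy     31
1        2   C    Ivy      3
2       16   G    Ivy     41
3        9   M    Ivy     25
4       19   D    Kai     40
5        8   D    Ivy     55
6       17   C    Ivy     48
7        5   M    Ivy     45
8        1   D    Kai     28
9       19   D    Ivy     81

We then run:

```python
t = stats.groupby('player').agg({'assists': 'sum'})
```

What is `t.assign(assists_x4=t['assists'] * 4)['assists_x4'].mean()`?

222.0

group by player, sum of assists:
        assists
player         
Ivy          91
Kai          20
add column assists_x4 = t['assists'] * 4:
        assists  assists_x4
player                     
Ivy          91         364
Kai          20          80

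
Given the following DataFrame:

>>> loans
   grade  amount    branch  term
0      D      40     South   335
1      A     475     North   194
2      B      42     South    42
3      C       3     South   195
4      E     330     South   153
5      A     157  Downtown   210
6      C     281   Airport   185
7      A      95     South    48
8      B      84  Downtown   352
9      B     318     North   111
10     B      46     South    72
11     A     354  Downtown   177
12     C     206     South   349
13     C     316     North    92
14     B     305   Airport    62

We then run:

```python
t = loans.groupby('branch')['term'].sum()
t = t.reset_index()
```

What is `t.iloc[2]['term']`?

397

group by branch, sum of term:
branch
Airport      247
Downtown     739
North        397
South       1194
Name: term, dtype: int64
reset_index():
     branch  term
0   Airport   247
1  Downtown   739
2     North   397
3     South  1194
value at position 2, column 'term' → 397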